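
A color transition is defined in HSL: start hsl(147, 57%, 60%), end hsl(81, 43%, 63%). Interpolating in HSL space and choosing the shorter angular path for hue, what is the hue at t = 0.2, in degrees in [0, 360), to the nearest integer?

134

Hue arc: Δh = 81 − 147 = -66° (|Δh| ≤ 180, already the shorter path).
H = 147 + 0.2 × (-66) = 133.8 → 134°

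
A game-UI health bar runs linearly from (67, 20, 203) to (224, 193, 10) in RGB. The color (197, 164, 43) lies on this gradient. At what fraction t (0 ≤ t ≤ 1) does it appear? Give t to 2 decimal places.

0.83

Invert the lerp on the B channel (largest span, 193): t = (43 − 203) / (10 − 203) = -160/-193 = 0.82902.
Check on R: (197 − 67)/(224 − 67) = 0.828 ✓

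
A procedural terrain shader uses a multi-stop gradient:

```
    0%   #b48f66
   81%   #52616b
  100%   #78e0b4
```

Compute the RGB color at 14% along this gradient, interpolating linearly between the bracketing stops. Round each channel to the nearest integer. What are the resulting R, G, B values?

(163, 135, 103)

14% lies between the 0% and 81% stops, so the local fraction is t = (14 − 0)/(81 − 0) = 14/81 ≈ 0.1728.
#b48f66 → (180, 143, 102); #52616b → (82, 97, 107).
R = 180 + 0.1728 × (82 − 180) = 163.066 → 163
G = 143 + 0.1728 × (97 − 143) = 135.051 → 135
B = 102 + 0.1728 × (107 − 102) = 102.864 → 103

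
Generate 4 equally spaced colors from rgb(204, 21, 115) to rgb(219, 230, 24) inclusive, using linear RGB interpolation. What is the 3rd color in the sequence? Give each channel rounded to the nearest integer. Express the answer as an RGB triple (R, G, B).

With 4 swatches and endpoints inclusive, swatch 3 sits at t = (3 − 1)/(4 − 1) = 2/3 ≈ 0.6667.
R = 204 + 0.6667 × (219 − 204) = 214 → 214
G = 21 + 0.6667 × (230 − 21) = 160.34 → 160
B = 115 + 0.6667 × (24 − 115) = 54.33 → 54

(214, 160, 54)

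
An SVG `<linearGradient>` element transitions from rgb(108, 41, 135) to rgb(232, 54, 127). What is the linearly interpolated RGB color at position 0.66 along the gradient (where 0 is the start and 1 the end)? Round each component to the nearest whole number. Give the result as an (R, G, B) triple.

R = 108 + 0.66 × (232 − 108) = 108 + 0.66 × 124 = 189.84 → 190
G = 41 + 0.66 × (54 − 41) = 41 + 0.66 × 13 = 49.58 → 50
B = 135 + 0.66 × (127 − 135) = 135 + 0.66 × -8 = 129.72 → 130
So the blended color is (190, 50, 130), about #be3282.

(190, 50, 130)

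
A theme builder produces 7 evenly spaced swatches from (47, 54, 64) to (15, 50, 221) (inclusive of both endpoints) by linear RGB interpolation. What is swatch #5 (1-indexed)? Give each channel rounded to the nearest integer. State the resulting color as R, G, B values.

With 7 swatches and endpoints inclusive, swatch 5 sits at t = (5 − 1)/(7 − 1) = 4/6 ≈ 0.6667.
R = 47 + 0.6667 × (15 − 47) = 25.666 → 26
G = 54 + 0.6667 × (50 − 54) = 51.333 → 51
B = 64 + 0.6667 × (221 − 64) = 168.672 → 169

(26, 51, 169)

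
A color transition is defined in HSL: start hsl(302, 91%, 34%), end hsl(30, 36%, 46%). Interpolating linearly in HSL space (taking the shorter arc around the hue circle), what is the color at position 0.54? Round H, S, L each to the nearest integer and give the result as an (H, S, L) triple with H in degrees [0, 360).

(350, 61, 40)

Hue: 30 − 302 = -272°, but |-272| > 180 so the shorter arc goes the other way: Δh = -272 + 360 = 88°.
H = 302 + 0.54 × (88) = 349.52 → 350°
S = 91 + 0.54 × (36 − 91) = 61.3 → 61%
L = 34 + 0.54 × (46 − 34) = 40.48 → 40%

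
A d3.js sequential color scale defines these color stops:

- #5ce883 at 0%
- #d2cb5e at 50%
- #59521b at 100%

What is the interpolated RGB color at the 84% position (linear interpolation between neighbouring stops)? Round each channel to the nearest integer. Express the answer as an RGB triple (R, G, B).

84% lies between the 50% and 100% stops, so the local fraction is t = (84 − 50)/(100 − 50) = 34/50 ≈ 0.68.
#d2cb5e → (210, 203, 94); #59521b → (89, 82, 27).
R = 210 + 0.68 × (89 − 210) = 127.72 → 128
G = 203 + 0.68 × (82 − 203) = 120.72 → 121
B = 94 + 0.68 × (27 − 94) = 48.44 → 48

(128, 121, 48)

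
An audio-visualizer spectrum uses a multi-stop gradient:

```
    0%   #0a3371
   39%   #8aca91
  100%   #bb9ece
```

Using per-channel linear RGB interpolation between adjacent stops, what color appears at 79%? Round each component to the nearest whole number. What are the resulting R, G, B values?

79% lies between the 39% and 100% stops, so the local fraction is t = (79 − 39)/(100 − 39) = 40/61 ≈ 0.6557.
#8aca91 → (138, 202, 145); #bb9ece → (187, 158, 206).
R = 138 + 0.6557 × (187 − 138) = 170.129 → 170
G = 202 + 0.6557 × (158 − 202) = 173.149 → 173
B = 145 + 0.6557 × (206 − 145) = 184.998 → 185

(170, 173, 185)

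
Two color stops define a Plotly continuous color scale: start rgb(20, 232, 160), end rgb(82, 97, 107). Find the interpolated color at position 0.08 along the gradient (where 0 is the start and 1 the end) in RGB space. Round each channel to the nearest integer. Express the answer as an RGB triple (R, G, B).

R = 20 + 0.08 × (82 − 20) = 20 + 0.08 × 62 = 24.96 → 25
G = 232 + 0.08 × (97 − 232) = 232 + 0.08 × -135 = 221.2 → 221
B = 160 + 0.08 × (107 − 160) = 160 + 0.08 × -53 = 155.76 → 156

(25, 221, 156)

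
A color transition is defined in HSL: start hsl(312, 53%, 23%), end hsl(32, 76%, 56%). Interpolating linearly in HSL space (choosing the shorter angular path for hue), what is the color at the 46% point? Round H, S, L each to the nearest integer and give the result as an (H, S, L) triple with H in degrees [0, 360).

(349, 64, 38)

Hue: 32 − 312 = -280°, but |-280| > 180 so the shorter arc goes the other way: Δh = -280 + 360 = 80°.
H = 312 + 0.46 × (80) = 348.8 → 349°
S = 53 + 0.46 × (76 − 53) = 63.58 → 64%
L = 23 + 0.46 × (56 − 23) = 38.18 → 38%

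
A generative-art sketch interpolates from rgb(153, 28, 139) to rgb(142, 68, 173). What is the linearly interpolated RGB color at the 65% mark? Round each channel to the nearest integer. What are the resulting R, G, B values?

65% corresponds to t = 0.65.
R = 153 + 0.65 × (142 − 153) = 153 + 0.65 × -11 = 145.85 → 146
G = 28 + 0.65 × (68 − 28) = 28 + 0.65 × 40 = 54 → 54
B = 139 + 0.65 × (173 − 139) = 139 + 0.65 × 34 = 161.1 → 161

(146, 54, 161)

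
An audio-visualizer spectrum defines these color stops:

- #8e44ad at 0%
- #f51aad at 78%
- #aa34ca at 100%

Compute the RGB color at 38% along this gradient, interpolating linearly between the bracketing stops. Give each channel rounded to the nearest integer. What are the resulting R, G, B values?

(192, 48, 173)

38% lies between the 0% and 78% stops, so the local fraction is t = (38 − 0)/(78 − 0) = 38/78 ≈ 0.4872.
#8e44ad → (142, 68, 173); #f51aad → (245, 26, 173).
R = 142 + 0.4872 × (245 − 142) = 192.182 → 192
G = 68 + 0.4872 × (26 − 68) = 47.538 → 48
B = 173 + 0.4872 × (173 − 173) = 173 → 173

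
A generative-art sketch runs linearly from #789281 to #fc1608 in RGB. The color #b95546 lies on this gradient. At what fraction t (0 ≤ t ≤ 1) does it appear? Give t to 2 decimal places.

0.49

Invert the lerp on the R channel (largest span, 132): t = (185 − 120) / (252 − 120) = 65/132 = 0.49242.
Check on G: (85 − 146)/(22 − 146) = 0.4919 ✓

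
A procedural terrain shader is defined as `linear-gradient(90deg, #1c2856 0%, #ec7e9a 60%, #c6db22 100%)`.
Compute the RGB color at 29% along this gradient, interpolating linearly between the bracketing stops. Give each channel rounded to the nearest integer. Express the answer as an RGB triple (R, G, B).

29% lies between the 0% and 60% stops, so the local fraction is t = (29 − 0)/(60 − 0) = 29/60 ≈ 0.4833.
#1c2856 → (28, 40, 86); #ec7e9a → (236, 126, 154).
R = 28 + 0.4833 × (236 − 28) = 128.526 → 129
G = 40 + 0.4833 × (126 − 40) = 81.564 → 82
B = 86 + 0.4833 × (154 − 86) = 118.864 → 119

(129, 82, 119)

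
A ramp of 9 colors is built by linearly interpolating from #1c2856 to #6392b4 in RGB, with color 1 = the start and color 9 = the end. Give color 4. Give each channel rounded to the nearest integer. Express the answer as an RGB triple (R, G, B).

(55, 80, 121)

With 9 swatches and endpoints inclusive, swatch 4 sits at t = (4 − 1)/(9 − 1) = 3/8 ≈ 0.375.
#1c2856 → (28, 40, 86); #6392b4 → (99, 146, 180).
R = 28 + 0.375 × (99 − 28) = 54.625 → 55
G = 40 + 0.375 × (146 − 40) = 79.75 → 80
B = 86 + 0.375 × (180 − 86) = 121.25 → 121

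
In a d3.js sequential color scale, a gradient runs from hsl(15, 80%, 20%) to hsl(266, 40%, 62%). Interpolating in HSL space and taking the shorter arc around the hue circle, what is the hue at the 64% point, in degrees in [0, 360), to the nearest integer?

Hue: 266 − 15 = 251°, but |251| > 180 so the shorter arc goes the other way: Δh = 251 − 360 = -109°.
H = 15 + 0.64 × (-109) = -54.76 → -55 → -55 mod 360 = 305°

305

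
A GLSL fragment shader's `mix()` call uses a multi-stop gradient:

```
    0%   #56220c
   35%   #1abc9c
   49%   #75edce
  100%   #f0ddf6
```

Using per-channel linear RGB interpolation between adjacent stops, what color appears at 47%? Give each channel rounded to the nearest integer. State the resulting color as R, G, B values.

(104, 230, 199)

47% lies between the 35% and 49% stops, so the local fraction is t = (47 − 35)/(49 − 35) = 12/14 ≈ 0.8571.
#1abc9c → (26, 188, 156); #75edce → (117, 237, 206).
R = 26 + 0.8571 × (117 − 26) = 103.996 → 104
G = 188 + 0.8571 × (237 − 188) = 229.998 → 230
B = 156 + 0.8571 × (206 − 156) = 198.855 → 199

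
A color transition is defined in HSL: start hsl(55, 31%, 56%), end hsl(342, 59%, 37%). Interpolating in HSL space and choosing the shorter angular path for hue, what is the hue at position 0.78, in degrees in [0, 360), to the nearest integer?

358

Hue: 342 − 55 = 287°, but |287| > 180 so the shorter arc goes the other way: Δh = 287 − 360 = -73°.
H = 55 + 0.78 × (-73) = -1.94 → -2 → -2 mod 360 = 358°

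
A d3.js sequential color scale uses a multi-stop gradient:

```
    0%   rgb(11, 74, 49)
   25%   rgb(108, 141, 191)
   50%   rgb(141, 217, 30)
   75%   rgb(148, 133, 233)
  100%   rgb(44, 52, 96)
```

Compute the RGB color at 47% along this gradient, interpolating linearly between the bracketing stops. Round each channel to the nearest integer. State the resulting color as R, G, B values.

(137, 208, 49)

47% lies between the 25% and 50% stops, so the local fraction is t = (47 − 25)/(50 − 25) = 22/25 ≈ 0.88.
R = 108 + 0.88 × (141 − 108) = 137.04 → 137
G = 141 + 0.88 × (217 − 141) = 207.88 → 208
B = 191 + 0.88 × (30 − 191) = 49.32 → 49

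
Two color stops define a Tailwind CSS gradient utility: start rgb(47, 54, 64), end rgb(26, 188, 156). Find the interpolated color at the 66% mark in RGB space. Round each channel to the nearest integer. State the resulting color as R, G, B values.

66% corresponds to t = 0.66.
R = 47 + 0.66 × (26 − 47) = 47 + 0.66 × -21 = 33.14 → 33
G = 54 + 0.66 × (188 − 54) = 54 + 0.66 × 134 = 142.44 → 142
B = 64 + 0.66 × (156 − 64) = 64 + 0.66 × 92 = 124.72 → 125

(33, 142, 125)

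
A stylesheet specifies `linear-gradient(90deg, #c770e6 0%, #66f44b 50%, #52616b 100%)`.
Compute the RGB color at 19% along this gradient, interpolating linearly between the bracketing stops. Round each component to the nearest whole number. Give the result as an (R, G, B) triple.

(162, 162, 171)

19% lies between the 0% and 50% stops, so the local fraction is t = (19 − 0)/(50 − 0) = 19/50 ≈ 0.38.
#c770e6 → (199, 112, 230); #66f44b → (102, 244, 75).
R = 199 + 0.38 × (102 − 199) = 162.14 → 162
G = 112 + 0.38 × (244 − 112) = 162.16 → 162
B = 230 + 0.38 × (75 − 230) = 171.1 → 171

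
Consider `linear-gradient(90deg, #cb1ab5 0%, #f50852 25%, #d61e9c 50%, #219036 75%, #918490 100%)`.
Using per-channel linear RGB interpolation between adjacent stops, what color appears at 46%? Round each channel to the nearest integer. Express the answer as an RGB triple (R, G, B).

(219, 26, 144)

46% lies between the 25% and 50% stops, so the local fraction is t = (46 − 25)/(50 − 25) = 21/25 ≈ 0.84.
#f50852 → (245, 8, 82); #d61e9c → (214, 30, 156).
R = 245 + 0.84 × (214 − 245) = 218.96 → 219
G = 8 + 0.84 × (30 − 8) = 26.48 → 26
B = 82 + 0.84 × (156 − 82) = 144.16 → 144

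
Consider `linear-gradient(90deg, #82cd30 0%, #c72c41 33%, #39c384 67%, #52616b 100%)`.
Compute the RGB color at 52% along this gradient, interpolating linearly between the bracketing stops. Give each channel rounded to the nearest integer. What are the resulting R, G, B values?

(120, 128, 102)

52% lies between the 33% and 67% stops, so the local fraction is t = (52 − 33)/(67 − 33) = 19/34 ≈ 0.5588.
#c72c41 → (199, 44, 65); #39c384 → (57, 195, 132).
R = 199 + 0.5588 × (57 − 199) = 119.65 → 120
G = 44 + 0.5588 × (195 − 44) = 128.379 → 128
B = 65 + 0.5588 × (132 − 65) = 102.44 → 102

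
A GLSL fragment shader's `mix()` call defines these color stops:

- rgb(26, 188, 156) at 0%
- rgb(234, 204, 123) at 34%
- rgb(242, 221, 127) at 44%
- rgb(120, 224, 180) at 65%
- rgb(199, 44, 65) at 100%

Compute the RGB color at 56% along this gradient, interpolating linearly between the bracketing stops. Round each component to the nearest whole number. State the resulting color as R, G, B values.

(172, 223, 157)

56% lies between the 44% and 65% stops, so the local fraction is t = (56 − 44)/(65 − 44) = 12/21 ≈ 0.5714.
R = 242 + 0.5714 × (120 − 242) = 172.289 → 172
G = 221 + 0.5714 × (224 − 221) = 222.714 → 223
B = 127 + 0.5714 × (180 − 127) = 157.284 → 157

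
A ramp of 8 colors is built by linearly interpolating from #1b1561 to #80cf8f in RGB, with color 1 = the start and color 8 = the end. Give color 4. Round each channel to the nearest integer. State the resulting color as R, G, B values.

With 8 swatches and endpoints inclusive, swatch 4 sits at t = (4 − 1)/(8 − 1) = 3/7 ≈ 0.4286.
#1b1561 → (27, 21, 97); #80cf8f → (128, 207, 143).
R = 27 + 0.4286 × (128 − 27) = 70.289 → 70
G = 21 + 0.4286 × (207 − 21) = 100.72 → 101
B = 97 + 0.4286 × (143 − 97) = 116.716 → 117

(70, 101, 117)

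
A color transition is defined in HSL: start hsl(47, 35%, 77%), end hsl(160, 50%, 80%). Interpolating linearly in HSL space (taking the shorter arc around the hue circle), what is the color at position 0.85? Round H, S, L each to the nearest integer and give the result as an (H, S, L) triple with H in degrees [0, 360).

(143, 48, 80)

Hue arc: Δh = 160 − 47 = 113° (|Δh| ≤ 180, already the shorter path).
H = 47 + 0.85 × (113) = 143.05 → 143°
S = 35 + 0.85 × (50 − 35) = 47.75 → 48%
L = 77 + 0.85 × (80 − 77) = 79.55 → 80%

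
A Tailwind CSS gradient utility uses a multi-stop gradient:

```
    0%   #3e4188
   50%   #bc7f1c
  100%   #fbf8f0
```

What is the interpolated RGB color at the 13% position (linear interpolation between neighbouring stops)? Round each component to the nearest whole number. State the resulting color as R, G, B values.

(95, 81, 108)

13% lies between the 0% and 50% stops, so the local fraction is t = (13 − 0)/(50 − 0) = 13/50 ≈ 0.26.
#3e4188 → (62, 65, 136); #bc7f1c → (188, 127, 28).
R = 62 + 0.26 × (188 − 62) = 94.76 → 95
G = 65 + 0.26 × (127 − 65) = 81.12 → 81
B = 136 + 0.26 × (28 − 136) = 107.92 → 108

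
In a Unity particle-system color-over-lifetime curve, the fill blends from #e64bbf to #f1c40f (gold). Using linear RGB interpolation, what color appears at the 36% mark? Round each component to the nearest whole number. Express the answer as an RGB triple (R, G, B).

(234, 119, 128)

#e64bbf → (230, 75, 191); #f1c40f → (241, 196, 15).
36% corresponds to t = 0.36.
R = 230 + 0.36 × (241 − 230) = 230 + 0.36 × 11 = 233.96 → 234
G = 75 + 0.36 × (196 − 75) = 75 + 0.36 × 121 = 118.56 → 119
B = 191 + 0.36 × (15 − 191) = 191 + 0.36 × -176 = 127.64 → 128
So the blended color is (234, 119, 128), about #ea7780.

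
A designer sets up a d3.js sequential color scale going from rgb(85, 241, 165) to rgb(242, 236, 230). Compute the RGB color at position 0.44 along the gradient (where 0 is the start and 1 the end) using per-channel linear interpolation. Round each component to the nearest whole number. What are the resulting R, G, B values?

(154, 239, 194)

R = 85 + 0.44 × (242 − 85) = 85 + 0.44 × 157 = 154.08 → 154
G = 241 + 0.44 × (236 − 241) = 241 + 0.44 × -5 = 238.8 → 239
B = 165 + 0.44 × (230 − 165) = 165 + 0.44 × 65 = 193.6 → 194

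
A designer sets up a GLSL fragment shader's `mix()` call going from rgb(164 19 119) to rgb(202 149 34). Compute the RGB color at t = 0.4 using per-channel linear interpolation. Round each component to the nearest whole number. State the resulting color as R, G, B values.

(179, 71, 85)

R = 164 + 0.4 × (202 − 164) = 164 + 0.4 × 38 = 179.2 → 179
G = 19 + 0.4 × (149 − 19) = 19 + 0.4 × 130 = 71 → 71
B = 119 + 0.4 × (34 − 119) = 119 + 0.4 × -85 = 85 → 85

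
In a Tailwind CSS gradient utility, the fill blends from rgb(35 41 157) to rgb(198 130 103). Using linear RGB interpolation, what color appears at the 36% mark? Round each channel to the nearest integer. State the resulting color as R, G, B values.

(94, 73, 138)

36% corresponds to t = 0.36.
R = 35 + 0.36 × (198 − 35) = 35 + 0.36 × 163 = 93.68 → 94
G = 41 + 0.36 × (130 − 41) = 41 + 0.36 × 89 = 73.04 → 73
B = 157 + 0.36 × (103 − 157) = 157 + 0.36 × -54 = 137.56 → 138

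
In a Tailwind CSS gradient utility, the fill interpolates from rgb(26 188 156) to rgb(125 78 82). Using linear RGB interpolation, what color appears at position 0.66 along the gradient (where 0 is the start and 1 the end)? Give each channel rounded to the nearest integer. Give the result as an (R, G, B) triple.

R = 26 + 0.66 × (125 − 26) = 26 + 0.66 × 99 = 91.34 → 91
G = 188 + 0.66 × (78 − 188) = 188 + 0.66 × -110 = 115.4 → 115
B = 156 + 0.66 × (82 − 156) = 156 + 0.66 × -74 = 107.16 → 107
So the blended color is (91, 115, 107), about #5b736b.

(91, 115, 107)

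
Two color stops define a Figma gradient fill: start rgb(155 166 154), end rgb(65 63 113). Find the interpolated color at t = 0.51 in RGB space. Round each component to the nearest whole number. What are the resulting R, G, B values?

(109, 113, 133)

R = 155 + 0.51 × (65 − 155) = 155 + 0.51 × -90 = 109.1 → 109
G = 166 + 0.51 × (63 − 166) = 166 + 0.51 × -103 = 113.47 → 113
B = 154 + 0.51 × (113 − 154) = 154 + 0.51 × -41 = 133.09 → 133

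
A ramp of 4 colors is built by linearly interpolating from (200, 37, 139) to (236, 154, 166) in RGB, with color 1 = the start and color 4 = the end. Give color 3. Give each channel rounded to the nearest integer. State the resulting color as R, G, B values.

With 4 swatches and endpoints inclusive, swatch 3 sits at t = (3 − 1)/(4 − 1) = 2/3 ≈ 0.6667.
R = 200 + 0.6667 × (236 − 200) = 224.001 → 224
G = 37 + 0.6667 × (154 − 37) = 115.004 → 115
B = 139 + 0.6667 × (166 − 139) = 157.001 → 157

(224, 115, 157)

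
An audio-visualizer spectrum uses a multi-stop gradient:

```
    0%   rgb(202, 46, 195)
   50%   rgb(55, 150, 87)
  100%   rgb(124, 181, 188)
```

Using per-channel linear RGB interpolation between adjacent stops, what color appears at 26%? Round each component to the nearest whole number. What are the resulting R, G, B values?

26% lies between the 0% and 50% stops, so the local fraction is t = (26 − 0)/(50 − 0) = 26/50 ≈ 0.52.
R = 202 + 0.52 × (55 − 202) = 125.56 → 126
G = 46 + 0.52 × (150 − 46) = 100.08 → 100
B = 195 + 0.52 × (87 − 195) = 138.84 → 139

(126, 100, 139)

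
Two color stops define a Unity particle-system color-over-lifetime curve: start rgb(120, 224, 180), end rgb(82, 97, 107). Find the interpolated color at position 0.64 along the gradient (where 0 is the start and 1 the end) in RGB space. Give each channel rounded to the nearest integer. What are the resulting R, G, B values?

R = 120 + 0.64 × (82 − 120) = 120 + 0.64 × -38 = 95.68 → 96
G = 224 + 0.64 × (97 − 224) = 224 + 0.64 × -127 = 142.72 → 143
B = 180 + 0.64 × (107 − 180) = 180 + 0.64 × -73 = 133.28 → 133

(96, 143, 133)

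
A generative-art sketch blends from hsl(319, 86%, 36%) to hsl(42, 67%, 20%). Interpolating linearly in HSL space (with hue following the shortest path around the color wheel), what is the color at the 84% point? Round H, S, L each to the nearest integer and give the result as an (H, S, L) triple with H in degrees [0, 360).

(29, 70, 23)

Hue: 42 − 319 = -277°, but |-277| > 180 so the shorter arc goes the other way: Δh = -277 + 360 = 83°.
H = 319 + 0.84 × (83) = 388.72 → 389 → 389 mod 360 = 29°
S = 86 + 0.84 × (67 − 86) = 70.04 → 70%
L = 36 + 0.84 × (20 − 36) = 22.56 → 23%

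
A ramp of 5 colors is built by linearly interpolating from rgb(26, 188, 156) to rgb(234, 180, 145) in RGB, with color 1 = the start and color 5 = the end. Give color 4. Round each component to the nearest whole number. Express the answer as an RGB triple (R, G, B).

(182, 182, 148)

With 5 swatches and endpoints inclusive, swatch 4 sits at t = (4 − 1)/(5 − 1) = 3/4 ≈ 0.75.
R = 26 + 0.75 × (234 − 26) = 182 → 182
G = 188 + 0.75 × (180 − 188) = 182 → 182
B = 156 + 0.75 × (145 − 156) = 147.75 → 148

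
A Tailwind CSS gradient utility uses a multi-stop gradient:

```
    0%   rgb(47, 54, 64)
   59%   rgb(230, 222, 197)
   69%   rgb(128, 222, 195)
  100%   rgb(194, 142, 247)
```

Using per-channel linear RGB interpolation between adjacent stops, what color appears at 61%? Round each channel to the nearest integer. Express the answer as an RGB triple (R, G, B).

61% lies between the 59% and 69% stops, so the local fraction is t = (61 − 59)/(69 − 59) = 2/10 ≈ 0.2.
R = 230 + 0.2 × (128 − 230) = 209.6 → 210
G = 222 + 0.2 × (222 − 222) = 222 → 222
B = 197 + 0.2 × (195 − 197) = 196.6 → 197

(210, 222, 197)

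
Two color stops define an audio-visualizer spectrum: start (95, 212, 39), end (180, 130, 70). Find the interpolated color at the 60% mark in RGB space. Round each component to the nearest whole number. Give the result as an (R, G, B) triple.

60% corresponds to t = 0.6.
R = 95 + 0.6 × (180 − 95) = 95 + 0.6 × 85 = 146 → 146
G = 212 + 0.6 × (130 − 212) = 212 + 0.6 × -82 = 162.8 → 163
B = 39 + 0.6 × (70 − 39) = 39 + 0.6 × 31 = 57.6 → 58

(146, 163, 58)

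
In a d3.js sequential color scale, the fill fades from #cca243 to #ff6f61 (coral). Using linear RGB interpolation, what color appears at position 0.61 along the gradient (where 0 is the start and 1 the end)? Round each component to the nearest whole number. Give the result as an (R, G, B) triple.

(235, 131, 85)

#cca243 → (204, 162, 67); #ff6f61 → (255, 111, 97).
R = 204 + 0.61 × (255 − 204) = 204 + 0.61 × 51 = 235.11 → 235
G = 162 + 0.61 × (111 − 162) = 162 + 0.61 × -51 = 130.89 → 131
B = 67 + 0.61 × (97 − 67) = 67 + 0.61 × 30 = 85.3 → 85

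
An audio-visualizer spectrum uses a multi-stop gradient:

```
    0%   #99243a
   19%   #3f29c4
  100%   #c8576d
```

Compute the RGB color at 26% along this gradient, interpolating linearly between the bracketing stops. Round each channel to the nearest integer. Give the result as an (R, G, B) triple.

26% lies between the 19% and 100% stops, so the local fraction is t = (26 − 19)/(100 − 19) = 7/81 ≈ 0.0864.
#3f29c4 → (63, 41, 196); #c8576d → (200, 87, 109).
R = 63 + 0.0864 × (200 − 63) = 74.837 → 75
G = 41 + 0.0864 × (87 − 41) = 44.974 → 45
B = 196 + 0.0864 × (109 − 196) = 188.483 → 188

(75, 45, 188)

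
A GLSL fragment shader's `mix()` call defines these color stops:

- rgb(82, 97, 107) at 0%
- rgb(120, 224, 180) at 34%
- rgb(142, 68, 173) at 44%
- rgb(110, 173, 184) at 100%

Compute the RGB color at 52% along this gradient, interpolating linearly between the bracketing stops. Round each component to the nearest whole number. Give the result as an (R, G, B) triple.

52% lies between the 44% and 100% stops, so the local fraction is t = (52 − 44)/(100 − 44) = 8/56 ≈ 0.1429.
R = 142 + 0.1429 × (110 − 142) = 137.427 → 137
G = 68 + 0.1429 × (173 − 68) = 83.005 → 83
B = 173 + 0.1429 × (184 − 173) = 174.572 → 175

(137, 83, 175)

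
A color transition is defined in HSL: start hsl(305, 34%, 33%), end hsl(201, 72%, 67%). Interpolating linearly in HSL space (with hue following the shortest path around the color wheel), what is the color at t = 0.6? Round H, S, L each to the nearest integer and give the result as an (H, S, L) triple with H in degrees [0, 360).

(243, 57, 53)

Hue arc: Δh = 201 − 305 = -104° (|Δh| ≤ 180, already the shorter path).
H = 305 + 0.6 × (-104) = 242.6 → 243°
S = 34 + 0.6 × (72 − 34) = 56.8 → 57%
L = 33 + 0.6 × (67 − 33) = 53.4 → 53%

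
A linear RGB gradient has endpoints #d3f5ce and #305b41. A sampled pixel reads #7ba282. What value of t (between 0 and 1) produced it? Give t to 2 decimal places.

0.54

Invert the lerp on the R channel (largest span, 163): t = (123 − 211) / (48 − 211) = -88/-163 = 0.53988.
Check on G: (162 − 245)/(91 − 245) = 0.539 ✓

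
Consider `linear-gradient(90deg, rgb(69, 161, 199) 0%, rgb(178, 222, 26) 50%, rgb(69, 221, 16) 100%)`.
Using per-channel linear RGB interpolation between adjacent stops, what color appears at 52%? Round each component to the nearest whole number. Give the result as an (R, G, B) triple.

(174, 222, 26)

52% lies between the 50% and 100% stops, so the local fraction is t = (52 − 50)/(100 − 50) = 2/50 ≈ 0.04.
R = 178 + 0.04 × (69 − 178) = 173.64 → 174
G = 222 + 0.04 × (221 − 222) = 221.96 → 222
B = 26 + 0.04 × (16 − 26) = 25.6 → 26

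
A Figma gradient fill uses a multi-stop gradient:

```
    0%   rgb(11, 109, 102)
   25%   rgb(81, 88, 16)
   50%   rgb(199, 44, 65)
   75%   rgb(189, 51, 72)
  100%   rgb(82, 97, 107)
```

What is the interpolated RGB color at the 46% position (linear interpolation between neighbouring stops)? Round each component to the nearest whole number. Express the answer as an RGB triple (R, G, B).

(180, 51, 57)

46% lies between the 25% and 50% stops, so the local fraction is t = (46 − 25)/(50 − 25) = 21/25 ≈ 0.84.
R = 81 + 0.84 × (199 − 81) = 180.12 → 180
G = 88 + 0.84 × (44 − 88) = 51.04 → 51
B = 16 + 0.84 × (65 − 16) = 57.16 → 57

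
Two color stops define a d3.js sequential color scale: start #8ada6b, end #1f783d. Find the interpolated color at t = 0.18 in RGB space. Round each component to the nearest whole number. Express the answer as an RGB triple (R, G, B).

(119, 200, 99)

#8ada6b → (138, 218, 107); #1f783d → (31, 120, 61).
R = 138 + 0.18 × (31 − 138) = 138 + 0.18 × -107 = 118.74 → 119
G = 218 + 0.18 × (120 − 218) = 218 + 0.18 × -98 = 200.36 → 200
B = 107 + 0.18 × (61 − 107) = 107 + 0.18 × -46 = 98.72 → 99
So the blended color is (119, 200, 99), about #77c863.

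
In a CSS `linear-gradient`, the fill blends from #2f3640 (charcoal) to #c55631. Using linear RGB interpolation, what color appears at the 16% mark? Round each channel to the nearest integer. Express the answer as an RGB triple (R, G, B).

(71, 59, 62)

#2f3640 → (47, 54, 64); #c55631 → (197, 86, 49).
16% corresponds to t = 0.16.
R = 47 + 0.16 × (197 − 47) = 47 + 0.16 × 150 = 71 → 71
G = 54 + 0.16 × (86 − 54) = 54 + 0.16 × 32 = 59.12 → 59
B = 64 + 0.16 × (49 − 64) = 64 + 0.16 × -15 = 61.6 → 62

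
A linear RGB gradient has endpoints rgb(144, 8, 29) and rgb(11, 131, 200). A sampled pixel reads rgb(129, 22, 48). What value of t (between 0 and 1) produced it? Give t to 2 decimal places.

Invert the lerp on the B channel (largest span, 171): t = (48 − 29) / (200 − 29) = 19/171 = 0.11111.
Check on R: (129 − 144)/(11 − 144) = 0.1128 ✓

0.11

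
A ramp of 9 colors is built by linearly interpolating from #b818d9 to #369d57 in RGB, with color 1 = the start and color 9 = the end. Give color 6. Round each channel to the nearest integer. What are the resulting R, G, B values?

(103, 107, 136)

With 9 swatches and endpoints inclusive, swatch 6 sits at t = (6 − 1)/(9 − 1) = 5/8 ≈ 0.625.
#b818d9 → (184, 24, 217); #369d57 → (54, 157, 87).
R = 184 + 0.625 × (54 − 184) = 102.75 → 103
G = 24 + 0.625 × (157 − 24) = 107.125 → 107
B = 217 + 0.625 × (87 − 217) = 135.75 → 136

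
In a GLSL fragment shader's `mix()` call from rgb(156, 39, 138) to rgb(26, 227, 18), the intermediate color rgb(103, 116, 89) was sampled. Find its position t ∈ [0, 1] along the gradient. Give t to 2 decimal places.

Invert the lerp on the G channel (largest span, 188): t = (116 − 39) / (227 − 39) = 77/188 = 0.40957.
Check on R: (103 − 156)/(26 − 156) = 0.4077 ✓

0.41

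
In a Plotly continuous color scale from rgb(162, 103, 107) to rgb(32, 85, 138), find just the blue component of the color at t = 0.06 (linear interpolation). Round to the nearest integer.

B = 107 + 0.06 × (138 − 107) = 108.86 → 109

109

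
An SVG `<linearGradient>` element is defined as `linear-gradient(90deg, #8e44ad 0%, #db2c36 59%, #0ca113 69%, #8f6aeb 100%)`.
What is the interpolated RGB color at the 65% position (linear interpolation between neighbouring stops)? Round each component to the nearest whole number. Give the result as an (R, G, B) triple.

65% lies between the 59% and 69% stops, so the local fraction is t = (65 − 59)/(69 − 59) = 6/10 ≈ 0.6.
#db2c36 → (219, 44, 54); #0ca113 → (12, 161, 19).
R = 219 + 0.6 × (12 − 219) = 94.8 → 95
G = 44 + 0.6 × (161 − 44) = 114.2 → 114
B = 54 + 0.6 × (19 − 54) = 33 → 33

(95, 114, 33)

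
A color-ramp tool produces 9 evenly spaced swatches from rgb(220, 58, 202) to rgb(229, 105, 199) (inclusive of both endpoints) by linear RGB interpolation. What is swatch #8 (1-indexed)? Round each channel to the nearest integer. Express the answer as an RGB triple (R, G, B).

With 9 swatches and endpoints inclusive, swatch 8 sits at t = (8 − 1)/(9 − 1) = 7/8 ≈ 0.875.
R = 220 + 0.875 × (229 − 220) = 227.875 → 228
G = 58 + 0.875 × (105 − 58) = 99.125 → 99
B = 202 + 0.875 × (199 − 202) = 199.375 → 199

(228, 99, 199)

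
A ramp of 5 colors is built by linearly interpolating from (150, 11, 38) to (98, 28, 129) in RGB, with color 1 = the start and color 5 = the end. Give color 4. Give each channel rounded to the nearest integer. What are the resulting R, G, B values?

With 5 swatches and endpoints inclusive, swatch 4 sits at t = (4 − 1)/(5 − 1) = 3/4 ≈ 0.75.
R = 150 + 0.75 × (98 − 150) = 111 → 111
G = 11 + 0.75 × (28 − 11) = 23.75 → 24
B = 38 + 0.75 × (129 − 38) = 106.25 → 106

(111, 24, 106)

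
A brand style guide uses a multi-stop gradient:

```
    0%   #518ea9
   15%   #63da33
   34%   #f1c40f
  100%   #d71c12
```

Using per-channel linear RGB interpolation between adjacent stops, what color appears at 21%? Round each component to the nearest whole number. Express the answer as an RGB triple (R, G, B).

(144, 211, 40)

21% lies between the 15% and 34% stops, so the local fraction is t = (21 − 15)/(34 − 15) = 6/19 ≈ 0.3158.
#63da33 → (99, 218, 51); #f1c40f → (241, 196, 15).
R = 99 + 0.3158 × (241 − 99) = 143.844 → 144
G = 218 + 0.3158 × (196 − 218) = 211.052 → 211
B = 51 + 0.3158 × (15 − 51) = 39.631 → 40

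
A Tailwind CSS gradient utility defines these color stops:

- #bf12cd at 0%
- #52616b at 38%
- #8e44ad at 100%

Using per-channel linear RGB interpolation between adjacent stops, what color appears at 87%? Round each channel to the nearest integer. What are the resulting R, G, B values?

87% lies between the 38% and 100% stops, so the local fraction is t = (87 − 38)/(100 − 38) = 49/62 ≈ 0.7903.
#52616b → (82, 97, 107); #8e44ad → (142, 68, 173).
R = 82 + 0.7903 × (142 − 82) = 129.418 → 129
G = 97 + 0.7903 × (68 − 97) = 74.081 → 74
B = 107 + 0.7903 × (173 − 107) = 159.16 → 159

(129, 74, 159)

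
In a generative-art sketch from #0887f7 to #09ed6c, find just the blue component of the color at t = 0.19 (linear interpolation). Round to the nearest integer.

221

B₁ = 247 (from #0887f7), B₂ = 108 (from #09ed6c).
B = 247 + 0.19 × (108 − 247) = 220.59 → 221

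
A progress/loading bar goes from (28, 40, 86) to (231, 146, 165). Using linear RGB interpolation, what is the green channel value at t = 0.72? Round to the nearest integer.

116

G = 40 + 0.72 × (146 − 40) = 116.32 → 116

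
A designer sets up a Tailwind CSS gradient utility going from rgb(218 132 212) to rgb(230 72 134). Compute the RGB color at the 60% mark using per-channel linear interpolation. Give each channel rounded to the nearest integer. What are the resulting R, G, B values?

60% corresponds to t = 0.6.
R = 218 + 0.6 × (230 − 218) = 218 + 0.6 × 12 = 225.2 → 225
G = 132 + 0.6 × (72 − 132) = 132 + 0.6 × -60 = 96 → 96
B = 212 + 0.6 × (134 − 212) = 212 + 0.6 × -78 = 165.2 → 165

(225, 96, 165)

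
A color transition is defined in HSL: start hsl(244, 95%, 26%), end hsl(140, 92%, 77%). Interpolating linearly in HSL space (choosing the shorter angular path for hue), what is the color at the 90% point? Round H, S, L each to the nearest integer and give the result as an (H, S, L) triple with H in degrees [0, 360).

(150, 92, 72)

Hue arc: Δh = 140 − 244 = -104° (|Δh| ≤ 180, already the shorter path).
H = 244 + 0.9 × (-104) = 150.4 → 150°
S = 95 + 0.9 × (92 − 95) = 92.3 → 92%
L = 26 + 0.9 × (77 − 26) = 71.9 → 72%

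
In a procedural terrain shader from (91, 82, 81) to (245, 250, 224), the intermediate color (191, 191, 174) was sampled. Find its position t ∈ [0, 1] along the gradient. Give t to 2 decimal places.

Invert the lerp on the G channel (largest span, 168): t = (191 − 82) / (250 − 82) = 109/168 = 0.64881.
Check on R: (191 − 91)/(245 − 91) = 0.6494 ✓

0.65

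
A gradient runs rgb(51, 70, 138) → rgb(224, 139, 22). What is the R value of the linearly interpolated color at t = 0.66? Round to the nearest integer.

165

R = 51 + 0.66 × (224 − 51) = 165.18 → 165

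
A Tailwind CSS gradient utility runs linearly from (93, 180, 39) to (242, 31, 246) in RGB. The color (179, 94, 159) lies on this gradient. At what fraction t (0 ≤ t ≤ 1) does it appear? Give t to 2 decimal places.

0.58

Invert the lerp on the B channel (largest span, 207): t = (159 − 39) / (246 − 39) = 120/207 = 0.57971.
Check on R: (179 − 93)/(242 − 93) = 0.5772 ✓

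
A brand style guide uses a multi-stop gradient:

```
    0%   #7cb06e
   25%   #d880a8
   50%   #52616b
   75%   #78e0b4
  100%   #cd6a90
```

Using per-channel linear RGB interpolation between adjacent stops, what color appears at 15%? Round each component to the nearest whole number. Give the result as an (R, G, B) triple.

15% lies between the 0% and 25% stops, so the local fraction is t = (15 − 0)/(25 − 0) = 15/25 ≈ 0.6.
#7cb06e → (124, 176, 110); #d880a8 → (216, 128, 168).
R = 124 + 0.6 × (216 − 124) = 179.2 → 179
G = 176 + 0.6 × (128 − 176) = 147.2 → 147
B = 110 + 0.6 × (168 − 110) = 144.8 → 145

(179, 147, 145)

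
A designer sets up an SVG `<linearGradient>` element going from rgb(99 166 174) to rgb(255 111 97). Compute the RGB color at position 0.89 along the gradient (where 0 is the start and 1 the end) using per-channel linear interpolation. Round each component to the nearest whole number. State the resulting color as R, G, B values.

(238, 117, 105)

R = 99 + 0.89 × (255 − 99) = 99 + 0.89 × 156 = 237.84 → 238
G = 166 + 0.89 × (111 − 166) = 166 + 0.89 × -55 = 117.05 → 117
B = 174 + 0.89 × (97 − 174) = 174 + 0.89 × -77 = 105.47 → 105
So the blended color is (238, 117, 105), about #ee7569.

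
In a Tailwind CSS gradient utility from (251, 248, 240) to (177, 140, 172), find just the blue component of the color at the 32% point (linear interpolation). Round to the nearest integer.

218

B = 240 + 0.32 × (172 − 240) = 218.24 → 218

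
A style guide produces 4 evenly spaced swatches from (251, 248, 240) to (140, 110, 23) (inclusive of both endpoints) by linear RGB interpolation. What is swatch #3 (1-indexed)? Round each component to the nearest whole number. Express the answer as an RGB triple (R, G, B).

(177, 156, 95)

With 4 swatches and endpoints inclusive, swatch 3 sits at t = (3 − 1)/(4 − 1) = 2/3 ≈ 0.6667.
R = 251 + 0.6667 × (140 − 251) = 176.996 → 177
G = 248 + 0.6667 × (110 − 248) = 155.995 → 156
B = 240 + 0.6667 × (23 − 240) = 95.326 → 95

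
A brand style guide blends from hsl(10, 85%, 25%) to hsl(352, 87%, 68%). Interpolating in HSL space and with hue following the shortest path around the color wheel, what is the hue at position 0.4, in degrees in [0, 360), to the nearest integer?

Hue: 352 − 10 = 342°, but |342| > 180 so the shorter arc goes the other way: Δh = 342 − 360 = -18°.
H = 10 + 0.4 × (-18) = 2.8 → 3°

3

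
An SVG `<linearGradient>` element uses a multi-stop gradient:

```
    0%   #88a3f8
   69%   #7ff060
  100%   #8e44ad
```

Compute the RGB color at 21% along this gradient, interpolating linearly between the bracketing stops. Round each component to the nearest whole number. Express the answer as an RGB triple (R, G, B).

(133, 186, 202)

21% lies between the 0% and 69% stops, so the local fraction is t = (21 − 0)/(69 − 0) = 21/69 ≈ 0.3043.
#88a3f8 → (136, 163, 248); #7ff060 → (127, 240, 96).
R = 136 + 0.3043 × (127 − 136) = 133.261 → 133
G = 163 + 0.3043 × (240 − 163) = 186.431 → 186
B = 248 + 0.3043 × (96 − 248) = 201.746 → 202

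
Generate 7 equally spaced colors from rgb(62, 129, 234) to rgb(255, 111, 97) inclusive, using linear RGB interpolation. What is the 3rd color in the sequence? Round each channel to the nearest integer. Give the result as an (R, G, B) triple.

With 7 swatches and endpoints inclusive, swatch 3 sits at t = (3 − 1)/(7 − 1) = 2/6 ≈ 0.3333.
R = 62 + 0.3333 × (255 − 62) = 126.327 → 126
G = 129 + 0.3333 × (111 − 129) = 123.001 → 123
B = 234 + 0.3333 × (97 − 234) = 188.338 → 188

(126, 123, 188)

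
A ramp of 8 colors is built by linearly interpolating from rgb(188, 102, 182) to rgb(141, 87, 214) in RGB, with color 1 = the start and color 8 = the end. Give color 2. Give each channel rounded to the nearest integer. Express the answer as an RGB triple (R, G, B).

With 8 swatches and endpoints inclusive, swatch 2 sits at t = (2 − 1)/(8 − 1) = 1/7 ≈ 0.1429.
R = 188 + 0.1429 × (141 − 188) = 181.284 → 181
G = 102 + 0.1429 × (87 − 102) = 99.856 → 100
B = 182 + 0.1429 × (214 − 182) = 186.573 → 187

(181, 100, 187)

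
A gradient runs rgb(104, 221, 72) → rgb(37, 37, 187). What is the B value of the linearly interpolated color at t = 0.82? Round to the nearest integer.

B = 72 + 0.82 × (187 − 72) = 166.3 → 166

166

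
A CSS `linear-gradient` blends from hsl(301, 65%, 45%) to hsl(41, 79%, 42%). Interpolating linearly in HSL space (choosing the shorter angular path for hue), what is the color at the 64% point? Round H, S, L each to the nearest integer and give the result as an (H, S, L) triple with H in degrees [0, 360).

Hue: 41 − 301 = -260°, but |-260| > 180 so the shorter arc goes the other way: Δh = -260 + 360 = 100°.
H = 301 + 0.64 × (100) = 365 → 365 → 365 mod 360 = 5°
S = 65 + 0.64 × (79 − 65) = 73.96 → 74%
L = 45 + 0.64 × (42 − 45) = 43.08 → 43%

(5, 74, 43)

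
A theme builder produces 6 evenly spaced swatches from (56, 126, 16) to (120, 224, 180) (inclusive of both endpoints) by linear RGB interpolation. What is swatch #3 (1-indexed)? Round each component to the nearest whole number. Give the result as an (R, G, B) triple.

(82, 165, 82)

With 6 swatches and endpoints inclusive, swatch 3 sits at t = (3 − 1)/(6 − 1) = 2/5 ≈ 0.4.
R = 56 + 0.4 × (120 − 56) = 81.6 → 82
G = 126 + 0.4 × (224 − 126) = 165.2 → 165
B = 16 + 0.4 × (180 − 16) = 81.6 → 82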